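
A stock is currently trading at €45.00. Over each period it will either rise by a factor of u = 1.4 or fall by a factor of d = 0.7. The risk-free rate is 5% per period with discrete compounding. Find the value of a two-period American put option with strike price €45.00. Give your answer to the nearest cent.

€6.63

Risk-neutral probability p = (1 + 0.05 − 0.7)/(1.4 − 0.7) = 0.3500/0.7000 = 0.5000
Terminal stock prices: S_uu = 88.2, S_ud = 44.1, S_dd = 22.05
Terminal payoffs (K − S): max(-43.2, 0) = 0, max(0.9, 0) = 0.9, max(22.95, 0) = 22.95
Node u (S = 63): continuation = 1/1.05·[0.5000·0.0000 + 0.5000·0.9000] = 0.4286; exercise value = 0.0000 ≤ continuation, so V_u = 0.4286
Node d (S = 31.5): continuation = 1/1.05·[0.5000·0.9000 + 0.5000·22.9500] = 11.3571; exercise value = 13.5000 > continuation, so V_d = 13.5000 (exercise)
Node 0 (S = 45): continuation = 1/1.05·[0.5000·0.4286 + 0.5000·13.5000] = 6.6327; exercise value = 0.0000 ≤ continuation, so V_0 = 6.6327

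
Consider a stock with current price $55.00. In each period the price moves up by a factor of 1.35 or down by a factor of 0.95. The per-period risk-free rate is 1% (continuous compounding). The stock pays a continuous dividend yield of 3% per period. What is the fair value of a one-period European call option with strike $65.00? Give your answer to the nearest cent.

Per-period risk-free factor R = e^0.01 = 1.0101; dividend-adjusted growth = e^(0.01−0.03) = 0.9802.
Risk-neutral probability p = (0.9802 − 0.95)/(1.35 − 0.95) = 0.0302/0.4000 = 0.0755
Terminal stock prices: S_u = 74.25, S_d = 52.25
Terminal payoffs (S − K): max(9.25, 0) = 9.25, max(-12.75, 0) = 0
Node 0 (S = 55): V_0 = e^(−0.01)·[0.0755·9.2500 + 0.9245·0.0000] = 0.6914

$0.69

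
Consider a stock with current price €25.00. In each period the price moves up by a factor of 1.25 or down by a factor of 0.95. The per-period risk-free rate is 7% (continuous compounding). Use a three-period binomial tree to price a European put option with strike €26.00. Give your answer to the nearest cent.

€0.77

Risk-neutral probability p = (e^0.07 − 0.95)/(1.25 − 0.95) = 0.1225/0.3000 = 0.4084
Terminal stock prices: S_uuu = 48.83, S_uud = 37.11, S_udd = 28.2, S_ddd = 21.43
Terminal payoffs (K − S): max(-22.83, 0) = 0, max(-11.11, 0) = 0, max(-2.203, 0) = 0, max(4.566, 0) = 4.566
Node uu (S = 39.06): V_uu = e^(−0.07)·[0.4084·0.0000 + 0.5916·0.0000] = 0.0000
Node ud (S = 29.69): V_ud = e^(−0.07)·[0.4084·0.0000 + 0.5916·0.0000] = 0.0000
Node dd (S = 22.56): V_dd = e^(−0.07)·[0.4084·0.0000 + 0.5916·4.5656] = 2.5186
Node u (S = 31.25): V_u = e^(−0.07)·[0.4084·0.0000 + 0.5916·0.0000] = 0.0000
Node d (S = 23.75): V_d = e^(−0.07)·[0.4084·0.0000 + 0.5916·2.5186] = 1.3894
Node 0 (S = 25): V_0 = e^(−0.07)·[0.4084·0.0000 + 0.5916·1.3894] = 0.7664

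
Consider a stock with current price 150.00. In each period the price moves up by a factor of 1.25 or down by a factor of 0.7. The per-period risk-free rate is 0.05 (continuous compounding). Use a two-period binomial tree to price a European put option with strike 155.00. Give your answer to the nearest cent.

Risk-neutral probability p = (e^0.05 − 0.7)/(1.25 − 0.7) = 0.3513/0.5500 = 0.6387
Terminal stock prices: S_uu = 234.4, S_ud = 131.2, S_dd = 73.5
Terminal payoffs (K − S): max(-79.38, 0) = 0, max(23.75, 0) = 23.75, max(81.5, 0) = 81.5
Node u (S = 187.5): V_u = e^(−0.05)·[0.6387·0.0000 + 0.3613·23.7500] = 8.1630
Node d (S = 105): V_d = e^(−0.05)·[0.6387·23.7500 + 0.3613·81.5000] = 42.4406
Node 0 (S = 150): V_0 = e^(−0.05)·[0.6387·8.1630 + 0.3613·42.4406] = 19.5462

19.55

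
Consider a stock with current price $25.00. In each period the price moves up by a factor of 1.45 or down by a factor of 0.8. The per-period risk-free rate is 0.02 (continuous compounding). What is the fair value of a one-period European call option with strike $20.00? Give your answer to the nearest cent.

$5.40

Risk-neutral probability p = (e^0.02 − 0.8)/(1.45 − 0.8) = 0.2202/0.6500 = 0.3388
Terminal stock prices: S_u = 36.25, S_d = 20
Terminal payoffs (S − K): max(16.25, 0) = 16.25, max(0, 0) = 0
Node 0 (S = 25): V_0 = e^(−0.02)·[0.3388·16.2500 + 0.6612·0.0000] = 5.3960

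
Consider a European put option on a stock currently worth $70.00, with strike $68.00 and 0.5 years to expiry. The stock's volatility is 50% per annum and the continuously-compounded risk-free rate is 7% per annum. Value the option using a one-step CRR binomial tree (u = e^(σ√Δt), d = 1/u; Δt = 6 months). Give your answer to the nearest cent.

CRR parameters: u = e^(σ√Δt) = e^(0.5·√0.5) = 1.4241, d = 1/u = 0.7022
Per-period rate: rΔt = 0.07·0.5 = 0.035, so R = e^0.035 = 1.0356
Risk-neutral probability p = (e^0.035 − 0.7022)/(1.4241 − 0.7022) = 0.3334/0.7219 = 0.4619
Terminal stock prices: S_u = 99.69, S_d = 49.15
Terminal payoffs (K − S): max(-31.69, 0) = 0, max(18.85, 0) = 18.85
Node 0 (S = 70): V_0 = e^(−0.035)·[0.4619·0.0000 + 0.5381·18.8468] = 9.7934

$9.79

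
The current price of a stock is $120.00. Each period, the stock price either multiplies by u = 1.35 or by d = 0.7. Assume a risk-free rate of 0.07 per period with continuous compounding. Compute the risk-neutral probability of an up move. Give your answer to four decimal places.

Risk-neutral probability p = (e^0.07 − 0.7)/(1.35 − 0.7) = 0.3725/0.6500 = 0.5731

p = 0.5731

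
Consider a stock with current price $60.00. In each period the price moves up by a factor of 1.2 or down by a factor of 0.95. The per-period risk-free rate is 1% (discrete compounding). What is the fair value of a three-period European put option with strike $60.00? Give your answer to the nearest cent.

Risk-neutral probability p = (1 + 0.01 − 0.95)/(1.2 − 0.95) = 0.0600/0.2500 = 0.2400
Terminal stock prices: S_uuu = 103.7, S_uud = 82.08, S_udd = 64.98, S_ddd = 51.44
Terminal payoffs (K − S): max(-43.68, 0) = 0, max(-22.08, 0) = 0, max(-4.98, 0) = 0, max(8.558, 0) = 8.558
Node uu (S = 86.4): V_uu = 1/1.01·[0.2400·0.0000 + 0.7600·0.0000] = 0.0000
Node ud (S = 68.4): V_ud = 1/1.01·[0.2400·0.0000 + 0.7600·0.0000] = 0.0000
Node dd (S = 54.15): V_dd = 1/1.01·[0.2400·0.0000 + 0.7600·8.5575] = 6.4393
Node u (S = 72): V_u = 1/1.01·[0.2400·0.0000 + 0.7600·0.0000] = 0.0000
Node d (S = 57): V_d = 1/1.01·[0.2400·0.0000 + 0.7600·6.4393] = 4.8454
Node 0 (S = 60): V_0 = 1/1.01·[0.2400·0.0000 + 0.7600·4.8454] = 3.6461

$3.65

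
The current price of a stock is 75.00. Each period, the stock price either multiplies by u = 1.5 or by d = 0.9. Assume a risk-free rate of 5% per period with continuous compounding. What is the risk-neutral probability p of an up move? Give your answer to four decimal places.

p = 0.2521

Risk-neutral probability p = (e^0.05 − 0.9)/(1.5 − 0.9) = 0.1513/0.6000 = 0.2521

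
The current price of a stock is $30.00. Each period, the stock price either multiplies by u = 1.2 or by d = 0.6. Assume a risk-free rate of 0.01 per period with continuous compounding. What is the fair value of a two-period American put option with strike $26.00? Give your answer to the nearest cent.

$3.44

Risk-neutral probability p = (e^0.01 − 0.6)/(1.2 − 0.6) = 0.4101/0.6000 = 0.6834
Terminal stock prices: S_uu = 43.2, S_ud = 21.6, S_dd = 10.8
Terminal payoffs (K − S): max(-17.2, 0) = 0, max(4.4, 0) = 4.4, max(15.2, 0) = 15.2
Node u (S = 36): continuation = e^(−0.01)·[0.6834·0.0000 + 0.3166·4.4000] = 1.3791; exercise value = 0.0000 ≤ continuation, so V_u = 1.3791
Node d (S = 18): continuation = e^(−0.01)·[0.6834·4.4000 + 0.3166·15.2000] = 7.7413; exercise value = 8.0000 > continuation, so V_d = 8.0000 (exercise)
Node 0 (S = 30): continuation = e^(−0.01)·[0.6834·1.3791 + 0.3166·8.0000] = 3.4406; exercise value = 0.0000 ≤ continuation, so V_0 = 3.4406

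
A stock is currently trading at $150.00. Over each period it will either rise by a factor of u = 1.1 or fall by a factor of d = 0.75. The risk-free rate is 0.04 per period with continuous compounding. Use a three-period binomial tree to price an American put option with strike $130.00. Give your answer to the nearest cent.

Risk-neutral probability p = (e^0.04 − 0.75)/(1.1 − 0.75) = 0.2908/0.3500 = 0.8309
Terminal stock prices: S_uuu = 199.7, S_uud = 136.1, S_udd = 92.81, S_ddd = 63.28
Terminal payoffs (K − S): max(-69.65, 0) = 0, max(-6.125, 0) = 0, max(37.19, 0) = 37.19, max(66.72, 0) = 66.72
Node uu (S = 181.5): continuation = e^(−0.04)·[0.8309·0.0000 + 0.1691·0.0000] = 0.0000; exercise value = 0.0000 ≤ continuation, so V_uu = 0.0000
Node ud (S = 123.8): continuation = e^(−0.04)·[0.8309·0.0000 + 0.1691·37.1875] = 6.0423; exercise value = 6.2500 > continuation, so V_ud = 6.2500 (exercise)
Node dd (S = 84.38): continuation = e^(−0.04)·[0.8309·37.1875 + 0.1691·66.7188] = 40.5276; exercise value = 45.6250 > continuation, so V_dd = 45.6250 (exercise)
Node u (S = 165): continuation = e^(−0.04)·[0.8309·0.0000 + 0.1691·6.2500] = 1.0155; exercise value = 0.0000 ≤ continuation, so V_u = 1.0155
Node d (S = 112.5): continuation = e^(−0.04)·[0.8309·6.2500 + 0.1691·45.6250] = 12.4026; exercise value = 17.5000 > continuation, so V_d = 17.5000 (exercise)
Node 0 (S = 150): continuation = e^(−0.04)·[0.8309·1.0155 + 0.1691·17.5000] = 3.6541; exercise value = 0.0000 ≤ continuation, so V_0 = 3.6541

$3.65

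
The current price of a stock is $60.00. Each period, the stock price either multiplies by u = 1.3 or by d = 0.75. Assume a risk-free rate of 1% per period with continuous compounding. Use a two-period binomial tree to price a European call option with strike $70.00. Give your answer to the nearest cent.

Risk-neutral probability p = (e^0.01 − 0.75)/(1.3 − 0.75) = 0.2601/0.5500 = 0.4728
Terminal stock prices: S_uu = 101.4, S_ud = 58.5, S_dd = 33.75
Terminal payoffs (S − K): max(31.4, 0) = 31.4, max(-11.5, 0) = 0, max(-36.25, 0) = 0
Node u (S = 78): V_u = e^(−0.01)·[0.4728·31.4000 + 0.5272·0.0000] = 14.6988
Node d (S = 45): V_d = e^(−0.01)·[0.4728·0.0000 + 0.5272·0.0000] = 0.0000
Node 0 (S = 60): V_0 = e^(−0.01)·[0.4728·14.6988 + 0.5272·0.0000] = 6.8807

$6.88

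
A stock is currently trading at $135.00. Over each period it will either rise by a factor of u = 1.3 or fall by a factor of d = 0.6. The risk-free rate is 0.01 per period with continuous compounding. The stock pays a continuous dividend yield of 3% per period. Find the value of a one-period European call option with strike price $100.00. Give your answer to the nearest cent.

$40.60

Per-period risk-free factor R = e^0.01 = 1.0101; dividend-adjusted growth = e^(0.01−0.03) = 0.9802.
Risk-neutral probability p = (0.9802 − 0.6)/(1.3 − 0.6) = 0.3802/0.7000 = 0.5431
Terminal stock prices: S_u = 175.5, S_d = 81
Terminal payoffs (S − K): max(75.5, 0) = 75.5, max(-19, 0) = 0
Node 0 (S = 135): V_0 = e^(−0.01)·[0.5431·75.5000 + 0.4569·0.0000] = 40.5991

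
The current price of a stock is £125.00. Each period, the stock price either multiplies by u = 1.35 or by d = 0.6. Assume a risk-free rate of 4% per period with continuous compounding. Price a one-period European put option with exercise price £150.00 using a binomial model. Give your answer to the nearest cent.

£29.71

Risk-neutral probability p = (e^0.04 − 0.6)/(1.35 − 0.6) = 0.4408/0.7500 = 0.5877
Terminal stock prices: S_u = 168.8, S_d = 75
Terminal payoffs (K − S): max(-18.75, 0) = 0, max(75, 0) = 75
Node 0 (S = 125): V_0 = e^(−0.04)·[0.5877·0.0000 + 0.4123·75.0000] = 29.7066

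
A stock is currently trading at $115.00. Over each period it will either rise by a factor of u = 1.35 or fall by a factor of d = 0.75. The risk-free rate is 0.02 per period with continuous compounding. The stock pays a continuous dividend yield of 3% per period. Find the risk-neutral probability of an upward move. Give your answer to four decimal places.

p = 0.4001

Per-period risk-free factor R = e^0.02 = 1.0202; dividend-adjusted growth = e^(0.02−0.03) = 0.9900.
Risk-neutral probability p = (0.9900 − 0.75)/(1.35 − 0.75) = 0.2400/0.6000 = 0.4001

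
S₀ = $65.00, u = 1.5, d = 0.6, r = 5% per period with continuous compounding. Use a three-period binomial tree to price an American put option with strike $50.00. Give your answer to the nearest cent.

$9.18

Risk-neutral probability p = (e^0.05 − 0.6)/(1.5 − 0.6) = 0.4513/0.9000 = 0.5014
Terminal stock prices: S_uuu = 219.4, S_uud = 87.75, S_udd = 35.1, S_ddd = 14.04
Terminal payoffs (K − S): max(-169.4, 0) = 0, max(-37.75, 0) = 0, max(14.9, 0) = 14.9, max(35.96, 0) = 35.96
Node uu (S = 146.2): continuation = e^(−0.05)·[0.5014·0.0000 + 0.4986·0.0000] = 0.0000; exercise value = 0.0000 ≤ continuation, so V_uu = 0.0000
Node ud (S = 58.5): continuation = e^(−0.05)·[0.5014·0.0000 + 0.4986·14.9000] = 7.0666; exercise value = 0.0000 ≤ continuation, so V_ud = 7.0666
Node dd (S = 23.4): continuation = e^(−0.05)·[0.5014·14.9000 + 0.4986·35.9600] = 24.1615; exercise value = 26.6000 > continuation, so V_dd = 26.6000 (exercise)
Node u (S = 97.5): continuation = e^(−0.05)·[0.5014·0.0000 + 0.4986·7.0666] = 3.3515; exercise value = 0.0000 ≤ continuation, so V_u = 3.3515
Node d (S = 39): continuation = e^(−0.05)·[0.5014·7.0666 + 0.4986·26.6000] = 15.9861; exercise value = 11.0000 ≤ continuation, so V_d = 15.9861
Node 0 (S = 65): continuation = e^(−0.05)·[0.5014·3.3515 + 0.4986·15.9861] = 9.1803; exercise value = 0.0000 ≤ continuation, so V_0 = 9.1803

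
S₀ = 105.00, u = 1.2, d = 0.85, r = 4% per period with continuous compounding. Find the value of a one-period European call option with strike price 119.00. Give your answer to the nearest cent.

Risk-neutral probability p = (e^0.04 − 0.85)/(1.2 − 0.85) = 0.1908/0.3500 = 0.5452
Terminal stock prices: S_u = 126, S_d = 89.25
Terminal payoffs (S − K): max(7, 0) = 7, max(-29.75, 0) = 0
Node 0 (S = 105): V_0 = e^(−0.04)·[0.5452·7.0000 + 0.4548·0.0000] = 3.6666

3.67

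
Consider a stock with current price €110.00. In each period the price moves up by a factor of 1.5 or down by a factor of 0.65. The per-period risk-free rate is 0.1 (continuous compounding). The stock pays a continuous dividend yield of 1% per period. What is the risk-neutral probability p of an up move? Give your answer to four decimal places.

p = 0.5226

Per-period risk-free factor R = e^0.1 = 1.1052; dividend-adjusted growth = e^(0.1−0.01) = 1.0942.
Risk-neutral probability p = (1.0942 − 0.65)/(1.5 − 0.65) = 0.4442/0.8500 = 0.5226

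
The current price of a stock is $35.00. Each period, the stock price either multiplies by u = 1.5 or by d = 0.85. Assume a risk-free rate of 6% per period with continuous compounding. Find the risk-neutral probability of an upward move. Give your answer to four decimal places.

p = 0.3259

Risk-neutral probability p = (e^0.06 − 0.85)/(1.5 − 0.85) = 0.2118/0.6500 = 0.3259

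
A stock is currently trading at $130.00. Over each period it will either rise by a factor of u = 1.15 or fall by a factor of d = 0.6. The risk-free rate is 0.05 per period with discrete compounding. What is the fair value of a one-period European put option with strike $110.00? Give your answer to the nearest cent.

$5.54

Risk-neutral probability p = (1 + 0.05 − 0.6)/(1.15 − 0.6) = 0.4500/0.5500 = 0.8182
Terminal stock prices: S_u = 149.5, S_d = 78
Terminal payoffs (K − S): max(-39.5, 0) = 0, max(32, 0) = 32
Node 0 (S = 130): V_0 = 1/1.05·[0.8182·0.0000 + 0.1818·32.0000] = 5.5411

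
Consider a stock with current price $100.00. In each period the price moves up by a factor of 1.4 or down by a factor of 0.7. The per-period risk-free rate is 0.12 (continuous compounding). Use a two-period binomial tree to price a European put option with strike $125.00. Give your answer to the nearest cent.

Risk-neutral probability p = (e^0.12 − 0.7)/(1.4 − 0.7) = 0.4275/0.7000 = 0.6107
Terminal stock prices: S_uu = 196, S_ud = 98, S_dd = 49
Terminal payoffs (K − S): max(-71, 0) = 0, max(27, 0) = 27, max(76, 0) = 76
Node u (S = 140): V_u = e^(−0.12)·[0.6107·0.0000 + 0.3893·27.0000] = 9.3223
Node d (S = 70): V_d = e^(−0.12)·[0.6107·27.0000 + 0.3893·76.0000] = 40.8651
Node 0 (S = 100): V_0 = e^(−0.12)·[0.6107·9.3223 + 0.3893·40.8651] = 19.1589

$19.16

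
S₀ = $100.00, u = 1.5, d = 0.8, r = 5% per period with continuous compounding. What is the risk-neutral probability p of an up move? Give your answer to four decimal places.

p = 0.3590

Risk-neutral probability p = (e^0.05 − 0.8)/(1.5 − 0.8) = 0.2513/0.7000 = 0.3590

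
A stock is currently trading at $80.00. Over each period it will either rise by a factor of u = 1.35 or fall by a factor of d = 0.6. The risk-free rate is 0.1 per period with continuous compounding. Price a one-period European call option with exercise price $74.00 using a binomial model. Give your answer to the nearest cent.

Risk-neutral probability p = (e^0.1 − 0.6)/(1.35 − 0.6) = 0.5052/0.7500 = 0.6736
Terminal stock prices: S_u = 108, S_d = 48
Terminal payoffs (S − K): max(34, 0) = 34, max(-26, 0) = 0
Node 0 (S = 80): V_0 = e^(−0.1)·[0.6736·34.0000 + 0.3264·0.0000] = 20.7218

$20.72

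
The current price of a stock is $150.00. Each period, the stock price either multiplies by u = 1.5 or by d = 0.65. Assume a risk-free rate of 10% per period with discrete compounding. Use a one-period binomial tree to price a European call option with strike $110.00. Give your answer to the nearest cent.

Risk-neutral probability p = (1 + 0.1 − 0.65)/(1.5 − 0.65) = 0.4500/0.8500 = 0.5294
Terminal stock prices: S_u = 225, S_d = 97.5
Terminal payoffs (S − K): max(115, 0) = 115, max(-12.5, 0) = 0
Node 0 (S = 150): V_0 = 1/1.1·[0.5294·115.0000 + 0.4706·0.0000] = 55.3476

$55.35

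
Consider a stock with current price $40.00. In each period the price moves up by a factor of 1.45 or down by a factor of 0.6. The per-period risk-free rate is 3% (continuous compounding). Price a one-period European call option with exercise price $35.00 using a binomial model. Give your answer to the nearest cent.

$11.30

Risk-neutral probability p = (e^0.03 − 0.6)/(1.45 − 0.6) = 0.4305/0.8500 = 0.5064
Terminal stock prices: S_u = 58, S_d = 24
Terminal payoffs (S − K): max(23, 0) = 23, max(-11, 0) = 0
Node 0 (S = 40): V_0 = e^(−0.03)·[0.5064·23.0000 + 0.4936·0.0000] = 11.3034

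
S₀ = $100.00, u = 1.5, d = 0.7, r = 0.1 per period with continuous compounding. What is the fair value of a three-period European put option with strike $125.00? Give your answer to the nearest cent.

$22.20

Risk-neutral probability p = (e^0.1 − 0.7)/(1.5 − 0.7) = 0.4052/0.8000 = 0.5065
Terminal stock prices: S_uuu = 337.5, S_uud = 157.5, S_udd = 73.5, S_ddd = 34.3
Terminal payoffs (K − S): max(-212.5, 0) = 0, max(-32.5, 0) = 0, max(51.5, 0) = 51.5, max(90.7, 0) = 90.7
Node uu (S = 225): V_uu = e^(−0.1)·[0.5065·0.0000 + 0.4935·0.0000] = 0.0000
Node ud (S = 105): V_ud = e^(−0.1)·[0.5065·0.0000 + 0.4935·51.5000] = 22.9984
Node dd (S = 49): V_dd = e^(−0.1)·[0.5065·51.5000 + 0.4935·90.7000] = 64.1047
Node u (S = 150): V_u = e^(−0.1)·[0.5065·0.0000 + 0.4935·22.9984] = 10.2704
Node d (S = 70): V_d = e^(−0.1)·[0.5065·22.9984 + 0.4935·64.1047] = 39.1666
Node 0 (S = 100): V_0 = e^(−0.1)·[0.5065·10.2704 + 0.4935·39.1666] = 22.1972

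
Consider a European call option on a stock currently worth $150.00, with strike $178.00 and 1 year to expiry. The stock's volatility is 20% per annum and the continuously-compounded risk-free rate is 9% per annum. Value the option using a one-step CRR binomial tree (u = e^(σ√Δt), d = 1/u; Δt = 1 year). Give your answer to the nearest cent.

$3.26

CRR parameters: u = e^(σ√Δt) = e^(0.2·√1) = 1.2214, d = 1/u = 0.8187
Per-period rate: rΔt = 0.09·1 = 0.09, so R = e^0.09 = 1.0942
Risk-neutral probability p = (e^0.09 − 0.8187)/(1.2214 − 0.8187) = 0.2754/0.4027 = 0.6840
Terminal stock prices: S_u = 183.2, S_d = 122.8
Terminal payoffs (S − K): max(5.21, 0) = 5.21, max(-55.19, 0) = 0
Node 0 (S = 150): V_0 = e^(−0.09)·[0.6840·5.2104 + 0.3160·0.0000] = 3.2574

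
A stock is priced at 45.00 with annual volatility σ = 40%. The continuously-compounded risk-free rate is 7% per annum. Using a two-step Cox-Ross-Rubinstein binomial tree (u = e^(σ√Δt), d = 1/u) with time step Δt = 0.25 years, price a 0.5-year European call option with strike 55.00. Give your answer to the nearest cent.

2.86

CRR parameters: u = e^(σ√Δt) = e^(0.4·√0.25) = 1.2214, d = 1/u = 0.8187
Per-period rate: rΔt = 0.07·0.25 = 0.0175, so R = e^0.0175 = 1.0177
Risk-neutral probability p = (e^0.0175 − 0.8187)/(1.2214 − 0.8187) = 0.1989/0.4027 = 0.4940
Terminal stock prices: S_uu = 67.13, S_ud = 45, S_dd = 30.16
Terminal payoffs (S − K): max(12.13, 0) = 12.13, max(-10, 0) = 0, max(-24.84, 0) = 0
Node u (S = 54.96): V_u = e^(−0.0175)·[0.4940·12.1321 + 0.5060·0.0000] = 5.8894
Node d (S = 36.84): V_d = e^(−0.0175)·[0.4940·0.0000 + 0.5060·0.0000] = 0.0000
Node 0 (S = 45): V_0 = e^(−0.0175)·[0.4940·5.8894 + 0.5060·0.0000] = 2.8589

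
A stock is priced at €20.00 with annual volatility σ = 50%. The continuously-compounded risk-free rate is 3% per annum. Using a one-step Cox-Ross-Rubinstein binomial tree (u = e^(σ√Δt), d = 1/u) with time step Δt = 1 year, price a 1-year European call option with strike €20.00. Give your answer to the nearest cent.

CRR parameters: u = e^(σ√Δt) = e^(0.5·√1) = 1.6487, d = 1/u = 0.6065
Per-period rate: rΔt = 0.03·1 = 0.03, so R = e^0.03 = 1.0305
Risk-neutral probability p = (e^0.03 − 0.6065)/(1.6487 − 0.6065) = 0.4239/1.0422 = 0.4068
Terminal stock prices: S_u = 32.97, S_d = 12.13
Terminal payoffs (S − K): max(12.97, 0) = 12.97, max(-7.869, 0) = 0
Node 0 (S = 20): V_0 = e^(−0.03)·[0.4068·12.9744 + 0.5932·0.0000] = 5.1215

€5.12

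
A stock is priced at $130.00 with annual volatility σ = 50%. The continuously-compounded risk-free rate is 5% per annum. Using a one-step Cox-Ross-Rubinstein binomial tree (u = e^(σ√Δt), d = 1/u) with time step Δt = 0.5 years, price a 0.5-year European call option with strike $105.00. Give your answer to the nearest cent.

$34.98

CRR parameters: u = e^(σ√Δt) = e^(0.5·√0.5) = 1.4241, d = 1/u = 0.7022
Per-period rate: rΔt = 0.05·0.5 = 0.025, so R = e^0.025 = 1.0253
Risk-neutral probability p = (e^0.025 − 0.7022)/(1.4241 − 0.7022) = 0.3231/0.7219 = 0.4476
Terminal stock prices: S_u = 185.1, S_d = 91.28
Terminal payoffs (S − K): max(80.14, 0) = 80.14, max(-13.72, 0) = 0
Node 0 (S = 130): V_0 = e^(−0.025)·[0.4476·80.1355 + 0.5524·0.0000] = 34.9820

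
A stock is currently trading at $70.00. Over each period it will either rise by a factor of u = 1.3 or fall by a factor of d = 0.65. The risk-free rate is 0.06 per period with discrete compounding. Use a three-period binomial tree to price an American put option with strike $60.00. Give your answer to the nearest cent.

$6.80

Risk-neutral probability p = (1 + 0.06 − 0.65)/(1.3 − 0.65) = 0.4100/0.6500 = 0.6308
Terminal stock prices: S_uuu = 153.8, S_uud = 76.9, S_udd = 38.45, S_ddd = 19.22
Terminal payoffs (K − S): max(-93.79, 0) = 0, max(-16.9, 0) = 0, max(21.55, 0) = 21.55, max(40.78, 0) = 40.78
Node uu (S = 118.3): continuation = 1/1.06·[0.6308·0.0000 + 0.3692·0.0000] = 0.0000; exercise value = 0.0000 ≤ continuation, so V_uu = 0.0000
Node ud (S = 59.15): continuation = 1/1.06·[0.6308·0.0000 + 0.3692·21.5525] = 7.5074; exercise value = 0.8500 ≤ continuation, so V_ud = 7.5074
Node dd (S = 29.58): continuation = 1/1.06·[0.6308·21.5525 + 0.3692·40.7763] = 27.0288; exercise value = 30.4250 > continuation, so V_dd = 30.4250 (exercise)
Node u (S = 91): continuation = 1/1.06·[0.6308·0.0000 + 0.3692·7.5074] = 2.6151; exercise value = 0.0000 ≤ continuation, so V_u = 2.6151
Node d (S = 45.5): continuation = 1/1.06·[0.6308·7.5074 + 0.3692·30.4250] = 15.0654; exercise value = 14.5000 ≤ continuation, so V_d = 15.0654
Node 0 (S = 70): continuation = 1/1.06·[0.6308·2.6151 + 0.3692·15.0654] = 6.8039; exercise value = 0.0000 ≤ continuation, so V_0 = 6.8039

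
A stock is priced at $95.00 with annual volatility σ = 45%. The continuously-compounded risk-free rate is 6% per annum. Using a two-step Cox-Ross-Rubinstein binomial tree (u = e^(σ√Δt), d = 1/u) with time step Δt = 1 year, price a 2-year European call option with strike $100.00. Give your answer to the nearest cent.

$24.63

CRR parameters: u = e^(σ√Δt) = e^(0.45·√1) = 1.5683, d = 1/u = 0.6376
Per-period rate: rΔt = 0.06·1 = 0.06, so R = e^0.06 = 1.0618
Risk-neutral probability p = (e^0.06 − 0.6376)/(1.5683 − 0.6376) = 0.4242/0.9307 = 0.4558
Terminal stock prices: S_uu = 233.7, S_ud = 95, S_dd = 38.62
Terminal payoffs (S − K): max(133.7, 0) = 133.7, max(-5, 0) = 0, max(-61.38, 0) = 0
Node u (S = 149): V_u = e^(−0.06)·[0.4558·133.6623 + 0.5442·0.0000] = 57.3757
Node d (S = 60.57): V_d = e^(−0.06)·[0.4558·0.0000 + 0.5442·0.0000] = 0.0000
Node 0 (S = 95): V_0 = e^(−0.06)·[0.4558·57.3757 + 0.5442·0.0000] = 24.6290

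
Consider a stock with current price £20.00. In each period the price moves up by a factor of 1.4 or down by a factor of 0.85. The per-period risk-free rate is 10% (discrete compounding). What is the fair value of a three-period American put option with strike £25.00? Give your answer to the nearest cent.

Risk-neutral probability p = (1 + 0.1 − 0.85)/(1.4 − 0.85) = 0.2500/0.5500 = 0.4545
Terminal stock prices: S_uuu = 54.88, S_uud = 33.32, S_udd = 20.23, S_ddd = 12.28
Terminal payoffs (K − S): max(-29.88, 0) = 0, max(-8.32, 0) = 0, max(4.77, 0) = 4.77, max(12.72, 0) = 12.72
Node uu (S = 39.2): continuation = 1/1.1·[0.4545·0.0000 + 0.5455·0.0000] = 0.0000; exercise value = 0.0000 ≤ continuation, so V_uu = 0.0000
Node ud (S = 23.8): continuation = 1/1.1·[0.4545·0.0000 + 0.5455·4.7700] = 2.3653; exercise value = 1.2000 ≤ continuation, so V_ud = 2.3653
Node dd (S = 14.45): continuation = 1/1.1·[0.4545·4.7700 + 0.5455·12.7175] = 8.2773; exercise value = 10.5500 > continuation, so V_dd = 10.5500 (exercise)
Node u (S = 28): continuation = 1/1.1·[0.4545·0.0000 + 0.5455·2.3653] = 1.1729; exercise value = 0.0000 ≤ continuation, so V_u = 1.1729
Node d (S = 17): continuation = 1/1.1·[0.4545·2.3653 + 0.5455·10.5500] = 6.2088; exercise value = 8.0000 > continuation, so V_d = 8.0000 (exercise)
Node 0 (S = 20): continuation = 1/1.1·[0.4545·1.1729 + 0.5455·8.0000] = 4.4516; exercise value = 5.0000 > continuation, so V_0 = 5.0000 (exercise)

£5.00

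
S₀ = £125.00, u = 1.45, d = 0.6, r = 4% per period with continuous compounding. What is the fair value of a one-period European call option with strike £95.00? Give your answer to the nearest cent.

Risk-neutral probability p = (e^0.04 − 0.6)/(1.45 − 0.6) = 0.4408/0.8500 = 0.5186
Terminal stock prices: S_u = 181.2, S_d = 75
Terminal payoffs (S − K): max(86.25, 0) = 86.25, max(-20, 0) = 0
Node 0 (S = 125): V_0 = e^(−0.04)·[0.5186·86.2500 + 0.4814·0.0000] = 42.9755

£42.98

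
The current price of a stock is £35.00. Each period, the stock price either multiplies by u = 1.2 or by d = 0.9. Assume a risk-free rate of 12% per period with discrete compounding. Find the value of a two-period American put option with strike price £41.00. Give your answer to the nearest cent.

£6.00

Risk-neutral probability p = (1 + 0.12 − 0.9)/(1.2 − 0.9) = 0.2200/0.3000 = 0.7333
Terminal stock prices: S_uu = 50.4, S_ud = 37.8, S_dd = 28.35
Terminal payoffs (K − S): max(-9.4, 0) = 0, max(3.2, 0) = 3.2, max(12.65, 0) = 12.65
Node u (S = 42): continuation = 1/1.12·[0.7333·0.0000 + 0.2667·3.2000] = 0.7619; exercise value = 0.0000 ≤ continuation, so V_u = 0.7619
Node d (S = 31.5): continuation = 1/1.12·[0.7333·3.2000 + 0.2667·12.6500] = 5.1071; exercise value = 9.5000 > continuation, so V_d = 9.5000 (exercise)
Node 0 (S = 35): continuation = 1/1.12·[0.7333·0.7619 + 0.2667·9.5000] = 2.7608; exercise value = 6.0000 > continuation, so V_0 = 6.0000 (exercise)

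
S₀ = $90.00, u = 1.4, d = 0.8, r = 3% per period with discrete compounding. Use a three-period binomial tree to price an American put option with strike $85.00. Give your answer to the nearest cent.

$10.98

Risk-neutral probability p = (1 + 0.03 − 0.8)/(1.4 − 0.8) = 0.2300/0.6000 = 0.3833
Terminal stock prices: S_uuu = 247, S_uud = 141.1, S_udd = 80.64, S_ddd = 46.08
Terminal payoffs (K − S): max(-162, 0) = 0, max(-56.12, 0) = 0, max(4.36, 0) = 4.36, max(38.92, 0) = 38.92
Node uu (S = 176.4): continuation = 1/1.03·[0.3833·0.0000 + 0.6167·0.0000] = 0.0000; exercise value = 0.0000 ≤ continuation, so V_uu = 0.0000
Node ud (S = 100.8): continuation = 1/1.03·[0.3833·0.0000 + 0.6167·4.3600] = 2.6104; exercise value = 0.0000 ≤ continuation, so V_ud = 2.6104
Node dd (S = 57.6): continuation = 1/1.03·[0.3833·4.3600 + 0.6167·38.9200] = 24.9243; exercise value = 27.4000 > continuation, so V_dd = 27.4000 (exercise)
Node u (S = 126): continuation = 1/1.03·[0.3833·0.0000 + 0.6167·2.6104] = 1.5628; exercise value = 0.0000 ≤ continuation, so V_u = 1.5628
Node d (S = 72): continuation = 1/1.03·[0.3833·2.6104 + 0.6167·27.4000] = 17.3760; exercise value = 13.0000 ≤ continuation, so V_d = 17.3760
Node 0 (S = 90): continuation = 1/1.03·[0.3833·1.5628 + 0.6167·17.3760] = 10.9848; exercise value = 0.0000 ≤ continuation, so V_0 = 10.9848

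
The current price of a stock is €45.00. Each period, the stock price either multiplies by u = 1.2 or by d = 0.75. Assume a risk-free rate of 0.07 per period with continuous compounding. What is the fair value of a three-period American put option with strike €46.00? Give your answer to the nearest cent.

Risk-neutral probability p = (e^0.07 − 0.75)/(1.2 − 0.75) = 0.3225/0.4500 = 0.7167
Terminal stock prices: S_uuu = 77.76, S_uud = 48.6, S_udd = 30.38, S_ddd = 18.98
Terminal payoffs (K − S): max(-31.76, 0) = 0, max(-2.6, 0) = 0, max(15.62, 0) = 15.62, max(27.02, 0) = 27.02
Node uu (S = 64.8): continuation = e^(−0.07)·[0.7167·0.0000 + 0.2833·0.0000] = 0.0000; exercise value = 0.0000 ≤ continuation, so V_uu = 0.0000
Node ud (S = 40.5): continuation = e^(−0.07)·[0.7167·0.0000 + 0.2833·15.6250] = 4.1275; exercise value = 5.5000 > continuation, so V_ud = 5.5000 (exercise)
Node dd (S = 25.31): continuation = e^(−0.07)·[0.7167·15.6250 + 0.2833·27.0156] = 17.5776; exercise value = 20.6875 > continuation, so V_dd = 20.6875 (exercise)
Node u (S = 54): continuation = e^(−0.07)·[0.7167·0.0000 + 0.2833·5.5000] = 1.4529; exercise value = 0.0000 ≤ continuation, so V_u = 1.4529
Node d (S = 33.75): continuation = e^(−0.07)·[0.7167·5.5000 + 0.2833·20.6875] = 9.1401; exercise value = 12.2500 > continuation, so V_d = 12.2500 (exercise)
Node 0 (S = 45): continuation = e^(−0.07)·[0.7167·1.4529 + 0.2833·12.2500] = 4.2068; exercise value = 1.0000 ≤ continuation, so V_0 = 4.2068

€4.21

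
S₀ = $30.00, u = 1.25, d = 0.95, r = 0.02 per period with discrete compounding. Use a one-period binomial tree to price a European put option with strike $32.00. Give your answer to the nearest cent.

Risk-neutral probability p = (1 + 0.02 − 0.95)/(1.25 − 0.95) = 0.0700/0.3000 = 0.2333
Terminal stock prices: S_u = 37.5, S_d = 28.5
Terminal payoffs (K − S): max(-5.5, 0) = 0, max(3.5, 0) = 3.5
Node 0 (S = 30): V_0 = 1/1.02·[0.2333·0.0000 + 0.7667·3.5000] = 2.6307

$2.63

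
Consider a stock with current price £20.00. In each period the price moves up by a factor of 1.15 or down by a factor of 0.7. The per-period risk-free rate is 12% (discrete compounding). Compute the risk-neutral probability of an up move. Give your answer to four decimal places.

Risk-neutral probability p = (1 + 0.12 − 0.7)/(1.15 − 0.7) = 0.4200/0.4500 = 0.9333

p = 0.9333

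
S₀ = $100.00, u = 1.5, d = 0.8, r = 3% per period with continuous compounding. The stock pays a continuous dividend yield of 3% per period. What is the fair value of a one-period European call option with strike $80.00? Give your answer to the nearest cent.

Per-period risk-free factor R = e^0.03 = 1.0305; dividend-adjusted growth = e^(0.03−0.03) = 1.0000.
Risk-neutral probability p = (1.0000 − 0.8)/(1.5 − 0.8) = 0.2000/0.7000 = 0.2857
Terminal stock prices: S_u = 150, S_d = 80
Terminal payoffs (S − K): max(70, 0) = 70, max(0, 0) = 0
Node 0 (S = 100): V_0 = e^(−0.03)·[0.2857·70.0000 + 0.7143·0.0000] = 19.4089

$19.41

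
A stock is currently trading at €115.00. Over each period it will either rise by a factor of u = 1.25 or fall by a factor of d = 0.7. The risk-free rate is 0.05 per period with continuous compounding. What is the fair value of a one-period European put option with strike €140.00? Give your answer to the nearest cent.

€20.45

Risk-neutral probability p = (e^0.05 − 0.7)/(1.25 − 0.7) = 0.3513/0.5500 = 0.6387
Terminal stock prices: S_u = 143.8, S_d = 80.5
Terminal payoffs (K − S): max(-3.75, 0) = 0, max(59.5, 0) = 59.5
Node 0 (S = 115): V_0 = e^(−0.05)·[0.6387·0.0000 + 0.3613·59.5000] = 20.4503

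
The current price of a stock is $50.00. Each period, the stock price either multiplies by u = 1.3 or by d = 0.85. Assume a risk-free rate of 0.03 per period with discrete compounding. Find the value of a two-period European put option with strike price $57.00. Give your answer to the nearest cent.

$7.88

Risk-neutral probability p = (1 + 0.03 − 0.85)/(1.3 − 0.85) = 0.1800/0.4500 = 0.4000
Terminal stock prices: S_uu = 84.5, S_ud = 55.25, S_dd = 36.12
Terminal payoffs (K − S): max(-27.5, 0) = 0, max(1.75, 0) = 1.75, max(20.88, 0) = 20.88
Node u (S = 65): V_u = 1/1.03·[0.4000·0.0000 + 0.6000·1.7500] = 1.0194
Node d (S = 42.5): V_d = 1/1.03·[0.4000·1.7500 + 0.6000·20.8750] = 12.8398
Node 0 (S = 50): V_0 = 1/1.03·[0.4000·1.0194 + 0.6000·12.8398] = 7.8754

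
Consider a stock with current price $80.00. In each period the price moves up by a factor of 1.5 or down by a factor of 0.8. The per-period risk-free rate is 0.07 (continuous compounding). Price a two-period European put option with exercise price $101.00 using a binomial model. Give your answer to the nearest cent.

Risk-neutral probability p = (e^0.07 − 0.8)/(1.5 − 0.8) = 0.2725/0.7000 = 0.3893
Terminal stock prices: S_uu = 180, S_ud = 96, S_dd = 51.2
Terminal payoffs (K − S): max(-79, 0) = 0, max(5, 0) = 5, max(49.8, 0) = 49.8
Node u (S = 120): V_u = e^(−0.07)·[0.3893·0.0000 + 0.6107·5.0000] = 2.8471
Node d (S = 64): V_d = e^(−0.07)·[0.3893·5.0000 + 0.6107·49.8000] = 30.1718
Node 0 (S = 80): V_0 = e^(−0.07)·[0.3893·2.8471 + 0.6107·30.1718] = 18.2137

$18.21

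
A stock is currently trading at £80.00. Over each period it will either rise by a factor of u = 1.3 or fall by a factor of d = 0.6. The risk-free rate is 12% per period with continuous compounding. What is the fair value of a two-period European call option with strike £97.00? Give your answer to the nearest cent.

Risk-neutral probability p = (e^0.12 − 0.6)/(1.3 − 0.6) = 0.5275/0.7000 = 0.7536
Terminal stock prices: S_uu = 135.2, S_ud = 62.4, S_dd = 28.8
Terminal payoffs (S − K): max(38.2, 0) = 38.2, max(-34.6, 0) = 0, max(-68.2, 0) = 0
Node u (S = 104): V_u = e^(−0.12)·[0.7536·38.2000 + 0.2464·0.0000] = 25.5311
Node d (S = 48): V_d = e^(−0.12)·[0.7536·0.0000 + 0.2464·0.0000] = 0.0000
Node 0 (S = 80): V_0 = e^(−0.12)·[0.7536·25.5311 + 0.2464·0.0000] = 17.0638

£17.06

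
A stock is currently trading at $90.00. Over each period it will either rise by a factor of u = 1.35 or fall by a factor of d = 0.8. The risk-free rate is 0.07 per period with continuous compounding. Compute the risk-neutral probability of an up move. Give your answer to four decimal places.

Risk-neutral probability p = (e^0.07 − 0.8)/(1.35 − 0.8) = 0.2725/0.5500 = 0.4955

p = 0.4955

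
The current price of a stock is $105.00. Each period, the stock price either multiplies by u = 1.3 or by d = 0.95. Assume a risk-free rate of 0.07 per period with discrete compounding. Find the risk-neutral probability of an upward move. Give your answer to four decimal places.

p = 0.3429

Risk-neutral probability p = (1 + 0.07 − 0.95)/(1.3 − 0.95) = 0.1200/0.3500 = 0.3429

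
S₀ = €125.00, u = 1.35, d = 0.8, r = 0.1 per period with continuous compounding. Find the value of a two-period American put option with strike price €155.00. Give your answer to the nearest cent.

Risk-neutral probability p = (e^0.1 − 0.8)/(1.35 − 0.8) = 0.3052/0.5500 = 0.5549
Terminal stock prices: S_uu = 227.8, S_ud = 135, S_dd = 80
Terminal payoffs (K − S): max(-72.81, 0) = 0, max(20, 0) = 20, max(75, 0) = 75
Node u (S = 168.8): continuation = e^(−0.1)·[0.5549·0.0000 + 0.4451·20.0000] = 8.0557; exercise value = 0.0000 ≤ continuation, so V_u = 8.0557
Node d (S = 100): continuation = e^(−0.1)·[0.5549·20.0000 + 0.4451·75.0000] = 40.2498; exercise value = 55.0000 > continuation, so V_d = 55.0000 (exercise)
Node 0 (S = 125): continuation = e^(−0.1)·[0.5549·8.0557 + 0.4451·55.0000] = 26.1974; exercise value = 30.0000 > continuation, so V_0 = 30.0000 (exercise)

€30.00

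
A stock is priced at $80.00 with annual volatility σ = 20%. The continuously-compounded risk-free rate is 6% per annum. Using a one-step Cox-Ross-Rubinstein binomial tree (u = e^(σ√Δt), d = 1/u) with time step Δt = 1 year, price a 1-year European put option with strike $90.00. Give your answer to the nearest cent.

$9.14

CRR parameters: u = e^(σ√Δt) = e^(0.2·√1) = 1.2214, d = 1/u = 0.8187
Per-period rate: rΔt = 0.06·1 = 0.06, so R = e^0.06 = 1.0618
Risk-neutral probability p = (e^0.06 − 0.8187)/(1.2214 − 0.8187) = 0.2431/0.4027 = 0.6037
Terminal stock prices: S_u = 97.71, S_d = 65.5
Terminal payoffs (K − S): max(-7.712, 0) = 0, max(24.5, 0) = 24.5
Node 0 (S = 80): V_0 = e^(−0.06)·[0.6037·0.0000 + 0.3963·24.5015] = 9.1438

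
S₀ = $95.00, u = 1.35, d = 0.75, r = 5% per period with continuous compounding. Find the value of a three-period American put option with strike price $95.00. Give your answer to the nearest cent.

Risk-neutral probability p = (e^0.05 − 0.75)/(1.35 − 0.75) = 0.3013/0.6000 = 0.5021
Terminal stock prices: S_uuu = 233.7, S_uud = 129.9, S_udd = 72.14, S_ddd = 40.08
Terminal payoffs (K − S): max(-138.7, 0) = 0, max(-34.85, 0) = 0, max(22.86, 0) = 22.86, max(54.92, 0) = 54.92
Node uu (S = 173.1): continuation = e^(−0.05)·[0.5021·0.0000 + 0.4979·0.0000] = 0.0000; exercise value = 0.0000 ≤ continuation, so V_uu = 0.0000
Node ud (S = 96.19): continuation = e^(−0.05)·[0.5021·0.0000 + 0.4979·22.8594] = 10.8262; exercise value = 0.0000 ≤ continuation, so V_ud = 10.8262
Node dd (S = 53.44): continuation = e^(−0.05)·[0.5021·22.8594 + 0.4979·54.9219] = 36.9293; exercise value = 41.5625 > continuation, so V_dd = 41.5625 (exercise)
Node u (S = 128.2): continuation = e^(−0.05)·[0.5021·0.0000 + 0.4979·10.8262] = 5.1273; exercise value = 0.0000 ≤ continuation, so V_u = 5.1273
Node d (S = 71.25): continuation = e^(−0.05)·[0.5021·10.8262 + 0.4979·41.5625] = 24.8549; exercise value = 23.7500 ≤ continuation, so V_d = 24.8549
Node 0 (S = 95): continuation = e^(−0.05)·[0.5021·5.1273 + 0.4979·24.8549] = 14.2202; exercise value = 0.0000 ≤ continuation, so V_0 = 14.2202

$14.22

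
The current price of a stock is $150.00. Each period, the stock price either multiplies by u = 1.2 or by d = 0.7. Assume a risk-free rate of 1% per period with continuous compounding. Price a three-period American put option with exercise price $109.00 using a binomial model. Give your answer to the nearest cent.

Risk-neutral probability p = (e^0.01 − 0.7)/(1.2 − 0.7) = 0.3101/0.5000 = 0.6201
Terminal stock prices: S_uuu = 259.2, S_uud = 151.2, S_udd = 88.2, S_ddd = 51.45
Terminal payoffs (K − S): max(-150.2, 0) = 0, max(-42.2, 0) = 0, max(20.8, 0) = 20.8, max(57.55, 0) = 57.55
Node uu (S = 216): continuation = e^(−0.01)·[0.6201·0.0000 + 0.3799·0.0000] = 0.0000; exercise value = 0.0000 ≤ continuation, so V_uu = 0.0000
Node ud (S = 126): continuation = e^(−0.01)·[0.6201·0.0000 + 0.3799·20.8000] = 7.8233; exercise value = 0.0000 ≤ continuation, so V_ud = 7.8233
Node dd (S = 73.5): continuation = e^(−0.01)·[0.6201·20.8000 + 0.3799·57.5500] = 34.4154; exercise value = 35.5000 > continuation, so V_dd = 35.5000 (exercise)
Node u (S = 180): continuation = e^(−0.01)·[0.6201·0.0000 + 0.3799·7.8233] = 2.9425; exercise value = 0.0000 ≤ continuation, so V_u = 2.9425
Node d (S = 105): continuation = e^(−0.01)·[0.6201·7.8233 + 0.3799·35.5000] = 18.1552; exercise value = 4.0000 ≤ continuation, so V_d = 18.1552
Node 0 (S = 150): continuation = e^(−0.01)·[0.6201·2.9425 + 0.3799·18.1552] = 8.6350; exercise value = 0.0000 ≤ continuation, so V_0 = 8.6350

$8.64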